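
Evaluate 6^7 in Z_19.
By repeated squaring (mod 19): 6^{1}≡6, 6^{2}≡17, 6^{4}≡4. Then 6^{7} = 6^{4+2+1} ≡ 4 × 17 × 6 ≡ 9 (mod 19)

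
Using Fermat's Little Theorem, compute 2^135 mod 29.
By Fermat: 2^{28} ≡ 1 mod 29. 135 = 4×28 + 23. So 2^{135} ≡ 2^{23} ≡ 10 mod 29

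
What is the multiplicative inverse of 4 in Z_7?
Since 7 is prime, by Fermat 4^(-1) ≡ 4^{5} ≡ 2 (mod 7). Verify: 4 × 2 = 8 ≡ 1 (mod 7)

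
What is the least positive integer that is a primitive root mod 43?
g = 3. For each prime q|42: 3^{21}≡42, 3^{14}≡36, 3^{6}≡41, none ≡ 1, so ord_43(3) = 42 and 3 is a primitive root.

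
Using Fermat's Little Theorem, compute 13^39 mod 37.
By Fermat: 13^{36} ≡ 1 (mod 37). So 13^{39} = 13^{36} · 13^{3} ≡ 13^{3} ≡ 14 (mod 37)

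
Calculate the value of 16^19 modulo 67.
By repeated squaring (mod 67): 16^{1}≡16, 16^{2}≡55, 16^{4}≡10, 16^{8}≡33, 16^{16}≡17. Then 16^{19} = 16^{16+2+1} ≡ 17 × 55 × 16 ≡ 19 (mod 67)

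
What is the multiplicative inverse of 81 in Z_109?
Since 109 is prime, by Fermat 81^(-1) ≡ 81^{107} ≡ 35 mod 109. Verify: 81 × 35 = 2835 ≡ 1 mod 109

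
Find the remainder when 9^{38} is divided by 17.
By Fermat: 9^{16} ≡ 1 (mod 17). 38 = 2×16 + 6. So 9^{38} ≡ 9^{6} ≡ 4 (mod 17)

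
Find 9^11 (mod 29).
By repeated squaring (mod 29): 9^{1}≡9, 9^{2}≡23, 9^{4}≡7, 9^{8}≡20. Then 9^{11} = 9^{8+2+1} ≡ 20 × 23 × 9 ≡ 22 (mod 29)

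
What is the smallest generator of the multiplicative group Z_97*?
g = 5. For each prime q|96: 5^{48}≡96, 5^{32}≡35, none ≡ 1, so ord_97(5) = 96 and 5 is a primitive root.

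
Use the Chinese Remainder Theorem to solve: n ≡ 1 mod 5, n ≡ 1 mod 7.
M = 5 × 7 = 35. M₁ = 7, y₁ ≡ 3 mod 5. M₂ = 5, y₂ ≡ 3 mod 7. n = 1×7×3 + 1×5×3 ≡ 1 mod 35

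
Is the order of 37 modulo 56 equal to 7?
Powers of 37 mod 56: 37^1≡37, 37^2≡25, 37^3≡29, 37^4≡9, 37^5≡53, 37^6≡1. Already 37^6≡1, so the order is 6 < 7. No, the actual order is 6.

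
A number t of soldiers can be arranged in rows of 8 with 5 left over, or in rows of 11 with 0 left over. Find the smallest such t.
M = 8 × 11 = 88. M₁ = 11, y₁ ≡ 3 (mod 8). M₂ = 8, y₂ ≡ 7 (mod 11). t = 5×11×3 + 0×8×7 ≡ 77 (mod 88)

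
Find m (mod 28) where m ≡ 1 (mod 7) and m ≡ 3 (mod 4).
M = 7 × 4 = 28. M₁ = 4, y₁ ≡ 2 (mod 7). M₂ = 7, y₂ ≡ 3 (mod 4). m = 1×4×2 + 3×7×3 ≡ 15 (mod 28)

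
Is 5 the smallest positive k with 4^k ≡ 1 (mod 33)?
Powers of 4 mod 33: 4^1≡4, 4^2≡16, 4^3≡31, 4^4≡25, 4^5≡1. First k with 4^k≡1 is k=5. Yes, ord_33(4) = 5.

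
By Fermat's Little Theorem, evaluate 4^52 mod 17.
By Fermat: 4^{16} ≡ 1 mod 17. 52 = 3×16 + 4. So 4^{52} ≡ 4^{4} ≡ 1 mod 17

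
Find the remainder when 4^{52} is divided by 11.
By Fermat: 4^{10} ≡ 1 mod 11. 52 = 5×10 + 2. So 4^{52} ≡ 4^{2} ≡ 5 mod 11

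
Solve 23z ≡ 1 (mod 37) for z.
Since 37 is prime, by Fermat 23^(-1) ≡ 23^{35} ≡ 29 (mod 37). Verify: 23 × 29 = 667 ≡ 1 (mod 37)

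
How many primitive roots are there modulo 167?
A prime p has φ(p-1) primitive roots; here φ(166) = 82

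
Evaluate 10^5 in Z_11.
By repeated squaring (mod 11): 10^{1}≡10, 10^{2}≡1, 10^{4}≡1. Then 10^{5} = 10^{4+1} ≡ 1 × 10 ≡ 10 (mod 11)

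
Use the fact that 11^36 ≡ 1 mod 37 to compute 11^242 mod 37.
By Fermat: 11^{36} ≡ 1 mod 37. 242 ≡ 26 mod 36. So 11^{242} ≡ 11^{26} ≡ 10 mod 37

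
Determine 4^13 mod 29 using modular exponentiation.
By repeated squaring (mod 29): 4^{1}≡4, 4^{2}≡16, 4^{4}≡24, 4^{8}≡25. Then 4^{13} = 4^{8+4+1} ≡ 25 × 24 × 4 ≡ 22 (mod 29)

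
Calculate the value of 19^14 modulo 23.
By repeated squaring mod 23: 19^{1}≡19, 19^{2}≡16, 19^{4}≡3, 19^{8}≡9. Then 19^{14} = 19^{8+4+2} ≡ 9 × 3 × 16 ≡ 18 mod 23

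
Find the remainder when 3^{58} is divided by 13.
By Fermat: 3^{12} ≡ 1 mod 13. 58 = 4×12 + 10. So 3^{58} ≡ 3^{10} ≡ 3 mod 13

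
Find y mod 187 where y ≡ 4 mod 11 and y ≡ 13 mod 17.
M = 11 × 17 = 187. M₁ = 17, y₁ ≡ 2 mod 11. M₂ = 11, y₂ ≡ 14 mod 17. y = 4×17×2 + 13×11×14 ≡ 81 mod 187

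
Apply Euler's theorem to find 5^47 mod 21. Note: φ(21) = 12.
By Euler: 5^{12} ≡ 1 mod 21 since gcd(5, 21) = 1. 47 = 3×12 + 11. So 5^{47} ≡ 5^{11} ≡ 17 mod 21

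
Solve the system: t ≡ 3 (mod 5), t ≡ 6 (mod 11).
M = 5 × 11 = 55. M₁ = 11, y₁ ≡ 1 (mod 5). M₂ = 5, y₂ ≡ 9 (mod 11). t = 3×11×1 + 6×5×9 ≡ 28 (mod 55)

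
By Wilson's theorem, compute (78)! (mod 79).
By Wilson's theorem, (78)! ≡ -1 ≡ 78 (mod 79)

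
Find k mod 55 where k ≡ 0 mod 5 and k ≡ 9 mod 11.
M = 5 × 11 = 55. M₁ = 11, y₁ ≡ 1 mod 5. M₂ = 5, y₂ ≡ 9 mod 11. k = 0×11×1 + 9×5×9 ≡ 20 mod 55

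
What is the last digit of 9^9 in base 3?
By repeated squaring mod 3: 9^{1}≡0, 9^{2}≡0, 9^{4}≡0, 9^{8}≡0. Then 9^{9} = 9^{8+1} ≡ 0 × 0 ≡ 0 mod 3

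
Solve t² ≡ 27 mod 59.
The square roots of 27 mod 59 are 26 and 33. Verify: 26² = 676 ≡ 27 mod 59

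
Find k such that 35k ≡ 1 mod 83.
Since 83 is prime, by Fermat 35^(-1) ≡ 35^{81} ≡ 19 mod 83. Verify: 35 × 19 = 665 ≡ 1 mod 83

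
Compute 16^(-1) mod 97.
Since 97 is prime, by Fermat 16^(-1) ≡ 16^{95} ≡ 91 mod 97. Verify: 16 × 91 = 1456 ≡ 1 mod 97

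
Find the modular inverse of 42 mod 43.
Since 43 is prime, by Fermat 42^(-1) ≡ 42^{41} ≡ 42 mod 43. Verify: 42 × 42 = 1764 ≡ 1 mod 43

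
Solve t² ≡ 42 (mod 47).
The square roots of 42 mod 47 are 18 and 29. Verify: 18² = 324 ≡ 42 (mod 47)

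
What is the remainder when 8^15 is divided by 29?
By repeated squaring (mod 29): 8^{1}≡8, 8^{2}≡6, 8^{4}≡7, 8^{8}≡20. Then 8^{15} = 8^{8+4+2+1} ≡ 20 × 7 × 6 × 8 ≡ 21 (mod 29)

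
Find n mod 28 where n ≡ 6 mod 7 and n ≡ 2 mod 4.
M = 7 × 4 = 28. M₁ = 4, y₁ ≡ 2 mod 7. M₂ = 7, y₂ ≡ 3 mod 4. n = 6×4×2 + 2×7×3 ≡ 6 mod 28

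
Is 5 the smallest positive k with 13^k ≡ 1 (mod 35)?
Powers of 13 mod 35: 13^1≡13, 13^2≡29, 13^3≡27, 13^4≡1. Already 13^4≡1, so the order is 4 < 5. No, the actual order is 4.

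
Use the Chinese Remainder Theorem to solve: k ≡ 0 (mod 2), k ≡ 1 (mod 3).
M = 2 × 3 = 6. M₁ = 3, y₁ ≡ 1 (mod 2). M₂ = 2, y₂ ≡ 2 (mod 3). k = 0×3×1 + 1×2×2 ≡ 4 (mod 6)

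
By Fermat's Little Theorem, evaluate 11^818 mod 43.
By Fermat: 11^{42} ≡ 1 (mod 43). 818 ≡ 20 (mod 42). So 11^{818} ≡ 11^{20} ≡ 4 (mod 43)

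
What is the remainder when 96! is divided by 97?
By Wilson's theorem, (96)! ≡ -1 ≡ 96 mod 97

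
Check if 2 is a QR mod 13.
By Euler's criterion: 2^{6} ≡ 12 mod 13. Since this equals -1 (≡ 12), 2 is not a QR.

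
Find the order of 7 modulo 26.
Powers of 7 mod 26: 7^1≡7, 7^2≡23, 7^3≡5, 7^4≡9, 7^5≡11, 7^6≡25, 7^7≡19, 7^8≡3, 7^9≡21, 7^10≡17, 7^11≡15, 7^12≡1. ord_26(7) = 12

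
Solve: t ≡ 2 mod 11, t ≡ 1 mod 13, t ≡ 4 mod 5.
M = 11 × 13 × 5 = 715. M₁ = 65, y₁ ≡ 10 mod 11. M₂ = 55, y₂ ≡ 9 mod 13. M₃ = 143, y₃ ≡ 2 mod 5. t = 2×65×10 + 1×55×9 + 4×143×2 ≡ 79 mod 715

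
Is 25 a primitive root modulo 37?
25^{18} ≡ 1 mod 37 and 18 < 36, so ord_37(25) = 18 ≠ 36 and 25 is not a primitive root.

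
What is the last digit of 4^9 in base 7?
Using Fermat: 4^{6} ≡ 1 mod 7. 9 ≡ 3 mod 6. So 4^{9} ≡ 4^{3} ≡ 1 mod 7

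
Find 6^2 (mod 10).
6^{2} = 36 ≡ 6 (mod 10)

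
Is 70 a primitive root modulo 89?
ord_89(70) divides 88. For each prime q|88: 70^{44}≡88, 70^{8}≡2, none ≡ 1. So 70 has order 88 and is a primitive root mod 89.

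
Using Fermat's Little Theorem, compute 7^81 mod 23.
By Fermat: 7^{22} ≡ 1 mod 23. 81 = 3×22 + 15. So 7^{81} ≡ 7^{15} ≡ 14 mod 23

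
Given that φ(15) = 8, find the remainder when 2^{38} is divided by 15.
By Euler: 2^{8} ≡ 1 (mod 15) since gcd(2, 15) = 1. 38 = 4×8 + 6. So 2^{38} ≡ 2^{6} ≡ 4 (mod 15)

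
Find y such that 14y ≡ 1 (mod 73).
Since 73 is prime, by Fermat 14^(-1) ≡ 14^{71} ≡ 47 (mod 73). Verify: 14 × 47 = 658 ≡ 1 (mod 73)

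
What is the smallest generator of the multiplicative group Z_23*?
g = 5. Powers: [5, 2, 10, 4, 20, 8, 17, ...] generates all 22 non-zero residues.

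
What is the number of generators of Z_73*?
Number of primitive roots mod 73 = φ(p-1) = φ(72) = 24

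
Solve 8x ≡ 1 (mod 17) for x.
Since 17 is prime, by Fermat 8^(-1) ≡ 8^{15} ≡ 15 (mod 17). Verify: 8 × 15 = 120 ≡ 1 (mod 17)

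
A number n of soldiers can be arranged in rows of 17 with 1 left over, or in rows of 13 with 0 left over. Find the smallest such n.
M = 17 × 13 = 221. M₁ = 13, y₁ ≡ 4 (mod 17). M₂ = 17, y₂ ≡ 10 (mod 13). n = 1×13×4 + 0×17×10 ≡ 52 (mod 221)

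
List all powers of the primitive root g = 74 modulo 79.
74^1, 74^2, ..., 74^{78} mod 79: [74, 25, 33, 72, 35, 62, 6, 49, 71, 40, 37, 52, 56, 36, 57, 31, 3, 64, 75, 20, 58, 26, 28, 18, 68, 55, 41, 32, 77, 10, 29, 13, 14, 9, 34, 67, 60, 16, 78, 5, 54, 46, 7, 44, 17, 73, 30, 8, 39, 42, 27, 23, 43, 22, 48, 76, 15, 4, 59, 21, 53, 51, 61, 11, 24, 38, 47, 2, 69, 50, 66, 65, 70, 45, 12, 19, 63, 1]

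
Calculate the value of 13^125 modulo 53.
Using Fermat: 13^{52} ≡ 1 mod 53. 125 ≡ 21 mod 52. So 13^{125} ≡ 13^{21} ≡ 36 mod 53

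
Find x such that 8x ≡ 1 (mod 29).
Since 29 is prime, by Fermat 8^(-1) ≡ 8^{27} ≡ 11 (mod 29). Verify: 8 × 11 = 88 ≡ 1 (mod 29)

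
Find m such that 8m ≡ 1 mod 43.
Since 43 is prime, by Fermat 8^(-1) ≡ 8^{41} ≡ 27 mod 43. Verify: 8 × 27 = 216 ≡ 1 mod 43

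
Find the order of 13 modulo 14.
Powers of 13 mod 14: 13^1≡13, 13^2≡1. Order = 2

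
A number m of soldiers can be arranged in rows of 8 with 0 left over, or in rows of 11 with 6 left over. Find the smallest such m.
M = 8 × 11 = 88. M₁ = 11, y₁ ≡ 3 (mod 8). M₂ = 8, y₂ ≡ 7 (mod 11). m = 0×11×3 + 6×8×7 ≡ 72 (mod 88)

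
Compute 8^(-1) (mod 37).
Since 37 is prime, by Fermat 8^(-1) ≡ 8^{35} ≡ 14 (mod 37). Verify: 8 × 14 = 112 ≡ 1 (mod 37)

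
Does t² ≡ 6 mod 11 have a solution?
By Euler's criterion: 6^{5} ≡ 10 mod 11. Since this equals -1 (≡ 10), 6 is not a QR.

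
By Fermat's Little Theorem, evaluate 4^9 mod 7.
By Fermat: 4^{6} ≡ 1 (mod 7). So 4^{9} = 4^{6} · 4^{3} ≡ 4^{3} ≡ 1 (mod 7)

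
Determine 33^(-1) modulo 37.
Since 37 is prime, by Fermat 33^(-1) ≡ 33^{35} ≡ 9 mod 37. Verify: 33 × 9 = 297 ≡ 1 mod 37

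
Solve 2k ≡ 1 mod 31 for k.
Since 31 is prime, by Fermat 2^(-1) ≡ 2^{29} ≡ 16 mod 31. Verify: 2 × 16 = 32 ≡ 1 mod 31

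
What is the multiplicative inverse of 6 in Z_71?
Since 71 is prime, by Fermat 6^(-1) ≡ 6^{69} ≡ 12 (mod 71). Verify: 6 × 12 = 72 ≡ 1 (mod 71)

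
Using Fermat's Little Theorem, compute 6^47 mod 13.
By Fermat: 6^{12} ≡ 1 (mod 13). 47 = 3×12 + 11. So 6^{47} ≡ 6^{11} ≡ 11 (mod 13)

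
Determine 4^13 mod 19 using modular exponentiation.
By repeated squaring mod 19: 4^{1}≡4, 4^{2}≡16, 4^{4}≡9, 4^{8}≡5. Then 4^{13} = 4^{8+4+1} ≡ 5 × 9 × 4 ≡ 9 mod 19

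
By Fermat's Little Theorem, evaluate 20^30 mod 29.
By Fermat: 20^{28} ≡ 1 mod 29. So 20^{30} = 20^{28} · 20^{2} ≡ 20^{2} ≡ 23 mod 29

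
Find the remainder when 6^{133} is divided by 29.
By Fermat: 6^{28} ≡ 1 (mod 29). 133 = 4×28 + 21. So 6^{133} ≡ 6^{21} ≡ 28 (mod 29)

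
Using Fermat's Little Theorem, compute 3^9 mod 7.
By Fermat: 3^{6} ≡ 1 mod 7. So 3^{9} = 3^{6} · 3^{3} ≡ 3^{3} ≡ 6 mod 7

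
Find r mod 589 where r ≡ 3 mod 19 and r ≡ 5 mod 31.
M = 19 × 31 = 589. M₁ = 31, y₁ ≡ 8 mod 19. M₂ = 19, y₂ ≡ 18 mod 31. r = 3×31×8 + 5×19×18 ≡ 98 mod 589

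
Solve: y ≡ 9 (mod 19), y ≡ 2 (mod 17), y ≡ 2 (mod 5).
M = 19 × 17 × 5 = 1615. M₁ = 85, y₁ ≡ 17 (mod 19). M₂ = 95, y₂ ≡ 12 (mod 17). M₃ = 323, y₃ ≡ 2 (mod 5). y = 9×85×17 + 2×95×12 + 2×323×2 ≡ 427 (mod 1615)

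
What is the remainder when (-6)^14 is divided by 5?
Using Fermat: (-6)^{4} ≡ 1 (mod 5). 14 ≡ 2 (mod 4). So (-6)^{14} ≡ (-6)^{2} ≡ 1 (mod 5)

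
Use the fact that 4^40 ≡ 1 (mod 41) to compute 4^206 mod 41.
By Fermat: 4^{40} ≡ 1 (mod 41). 206 ≡ 6 (mod 40). So 4^{206} ≡ 4^{6} ≡ 37 (mod 41)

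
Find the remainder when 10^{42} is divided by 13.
By Fermat: 10^{12} ≡ 1 (mod 13). 42 = 3×12 + 6. So 10^{42} ≡ 10^{6} ≡ 1 (mod 13)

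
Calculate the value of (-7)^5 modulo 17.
By repeated squaring mod 17: (-7)^{1}≡10, (-7)^{2}≡15, (-7)^{4}≡4. Then (-7)^{5} = (-7)^{4+1} ≡ 4 × 10 ≡ 6 mod 17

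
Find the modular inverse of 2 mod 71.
Since 71 is prime, by Fermat 2^(-1) ≡ 2^{69} ≡ 36 (mod 71). Verify: 2 × 36 = 72 ≡ 1 (mod 71)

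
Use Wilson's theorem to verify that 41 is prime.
(40)! mod 41 = 40. Since this equals -1 (mod 41), Wilson confirms 41 is prime.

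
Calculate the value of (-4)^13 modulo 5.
Using Fermat: (-4)^{4} ≡ 1 (mod 5). 13 ≡ 1 (mod 4). So (-4)^{13} ≡ (-4)^{1} ≡ 1 (mod 5)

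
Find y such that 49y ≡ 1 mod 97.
Since 97 is prime, by Fermat 49^(-1) ≡ 49^{95} ≡ 2 mod 97. Verify: 49 × 2 = 98 ≡ 1 mod 97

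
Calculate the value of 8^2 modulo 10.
8^{2} = 64 ≡ 4 (mod 10)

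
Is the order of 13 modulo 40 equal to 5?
Powers of 13 mod 40: 13^1≡13, 13^2≡9, 13^3≡37, 13^4≡1. Already 13^4≡1, so the order is 4 < 5. No, the actual order is 4.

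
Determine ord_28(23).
Powers of 23 mod 28: 23^1≡23, 23^2≡25, 23^3≡15, 23^4≡9, 23^5≡11, 23^6≡1. Order = 6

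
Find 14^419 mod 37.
Using Fermat: 14^{36} ≡ 1 mod 37. 419 ≡ 23 mod 36. So 14^{419} ≡ 14^{23} ≡ 8 mod 37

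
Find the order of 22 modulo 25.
Powers of 22 mod 25: 22^1≡22, 22^2≡9, 22^3≡23, 22^4≡6, 22^5≡7, 22^6≡4, 22^7≡13, 22^8≡11, 22^9≡17, 22^10≡24, 22^11≡3, 22^12≡16, 22^13≡2, 22^14≡19, 22^15≡18, 22^16≡21, 22^17≡12, 22^18≡14, 22^19≡8, 22^20≡1. ord_25(22) = 20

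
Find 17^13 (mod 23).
By repeated squaring (mod 23): 17^{1}≡17, 17^{2}≡13, 17^{4}≡8, 17^{8}≡18. Then 17^{13} = 17^{8+4+1} ≡ 18 × 8 × 17 ≡ 10 (mod 23)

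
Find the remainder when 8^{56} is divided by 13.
By Fermat: 8^{12} ≡ 1 (mod 13). 56 = 4×12 + 8. So 8^{56} ≡ 8^{8} ≡ 1 (mod 13)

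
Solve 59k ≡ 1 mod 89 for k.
Since 89 is prime, by Fermat 59^(-1) ≡ 59^{87} ≡ 86 mod 89. Verify: 59 × 86 = 5074 ≡ 1 mod 89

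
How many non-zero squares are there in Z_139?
For prime 139, there are (p-1)/2 = (139-1)/2 = 69 quadratic residues (excluding 0).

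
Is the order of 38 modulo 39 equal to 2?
Powers of 38 mod 39: 38^1≡38, 38^2≡1. First k with 38^k≡1 is k=2. Yes, ord_39(38) = 2.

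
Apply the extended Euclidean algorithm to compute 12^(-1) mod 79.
Extended GCD: 12(33) + 79(-5) = 1. So 12^(-1) ≡ 33 (mod 79). Verify: 12 × 33 = 396 ≡ 1 (mod 79)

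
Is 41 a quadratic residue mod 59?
By Euler's criterion: 41^{29} ≡ 1 (mod 59). Since this equals 1, 41 is a QR.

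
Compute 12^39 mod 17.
Using Fermat: 12^{16} ≡ 1 mod 17. 39 ≡ 7 mod 16. So 12^{39} ≡ 12^{7} ≡ 7 mod 17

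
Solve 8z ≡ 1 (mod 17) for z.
Since 17 is prime, by Fermat 8^(-1) ≡ 8^{15} ≡ 15 (mod 17). Verify: 8 × 15 = 120 ≡ 1 (mod 17)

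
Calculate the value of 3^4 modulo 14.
3^{4} = 81 ≡ 11 mod 14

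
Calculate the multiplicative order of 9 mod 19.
Powers of 9 mod 19: 9^1≡9, 9^2≡5, 9^3≡7, 9^4≡6, 9^5≡16, 9^6≡11, 9^7≡4, 9^8≡17, 9^9≡1. ord_19(9) = 9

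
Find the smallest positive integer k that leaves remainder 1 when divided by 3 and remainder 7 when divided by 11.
M = 3 × 11 = 33. M₁ = 11, y₁ ≡ 2 (mod 3). M₂ = 3, y₂ ≡ 4 (mod 11). k = 1×11×2 + 7×3×4 ≡ 7 (mod 33)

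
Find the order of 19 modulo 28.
Powers of 19 mod 28: 19^1≡19, 19^2≡25, 19^3≡27, 19^4≡9, 19^5≡3, 19^6≡1. Order = 6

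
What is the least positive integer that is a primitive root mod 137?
g = 3. For each prime q|136: 3^{68}≡136, 3^{8}≡122, none ≡ 1, so ord_137(3) = 136 and 3 is a primitive root.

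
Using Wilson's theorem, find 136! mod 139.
(138)! = (136)! × (137) × (138) ≡ -1 mod 139. So (136)! ≡ -1 × [(138)(137)]^(-1) ≡ 69 mod 139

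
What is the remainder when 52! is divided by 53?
By Wilson's theorem, (52)! ≡ -1 ≡ 52 mod 53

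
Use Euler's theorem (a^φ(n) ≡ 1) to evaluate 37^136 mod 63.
By Euler: 37^{36} ≡ 1 mod 63 since gcd(37, 63) = 1. 136 = 3×36 + 28. So 37^{136} ≡ 37^{28} ≡ 37 mod 63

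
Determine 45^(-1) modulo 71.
Since 71 is prime, by Fermat 45^(-1) ≡ 45^{69} ≡ 30 mod 71. Verify: 45 × 30 = 1350 ≡ 1 mod 71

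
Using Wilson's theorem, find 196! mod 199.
(198)! = (196)! × (197) × (198) ≡ -1 mod 199. So (196)! ≡ -1 × [(198)(197)]^(-1) ≡ 99 mod 199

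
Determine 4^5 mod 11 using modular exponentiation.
By repeated squaring (mod 11): 4^{1}≡4, 4^{2}≡5, 4^{4}≡3. Then 4^{5} = 4^{4+1} ≡ 3 × 4 ≡ 1 (mod 11)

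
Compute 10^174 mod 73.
Using Fermat: 10^{72} ≡ 1 (mod 73). 174 ≡ 30 (mod 72). So 10^{174} ≡ 10^{30} ≡ 46 (mod 73)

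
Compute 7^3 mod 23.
7^{3} = 343 ≡ 21 (mod 23)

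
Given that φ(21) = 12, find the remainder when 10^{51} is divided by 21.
By Euler: 10^{12} ≡ 1 (mod 21) since gcd(10, 21) = 1. 51 = 4×12 + 3. So 10^{51} ≡ 10^{3} ≡ 13 (mod 21)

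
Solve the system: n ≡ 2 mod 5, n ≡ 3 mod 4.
M = 5 × 4 = 20. M₁ = 4, y₁ ≡ 4 mod 5. M₂ = 5, y₂ ≡ 1 mod 4. n = 2×4×4 + 3×5×1 ≡ 7 mod 20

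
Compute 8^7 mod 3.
Using Fermat: 8^{2} ≡ 1 mod 3. 7 ≡ 1 mod 2. So 8^{7} ≡ 8^{1} ≡ 2 mod 3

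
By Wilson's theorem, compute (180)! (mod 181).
By Wilson's theorem, (180)! ≡ -1 ≡ 180 (mod 181)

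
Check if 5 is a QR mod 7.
By Euler's criterion: 5^{3} ≡ 6 (mod 7). Since this equals -1 (≡ 6), 5 is not a QR.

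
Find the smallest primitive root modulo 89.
g = 3. For each prime q|88: 3^{44}≡88, 3^{8}≡64, none ≡ 1, so ord_89(3) = 88 and 3 is a primitive root.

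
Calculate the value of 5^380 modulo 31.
Using Fermat: 5^{30} ≡ 1 mod 31. 380 ≡ 20 mod 30. So 5^{380} ≡ 5^{20} ≡ 25 mod 31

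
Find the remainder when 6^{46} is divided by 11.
By Fermat: 6^{10} ≡ 1 (mod 11). 46 = 4×10 + 6. So 6^{46} ≡ 6^{6} ≡ 5 (mod 11)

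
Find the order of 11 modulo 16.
Powers of 11 mod 16: 11^1≡11, 11^2≡9, 11^3≡3, 11^4≡1. Order = 4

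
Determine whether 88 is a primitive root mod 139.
ord_139(88) divides 138. For each prime q|138: 88^{69}≡138, 88^{46}≡96, 88^{6}≡79, none ≡ 1. So 88 has order 138 and is a primitive root mod 139.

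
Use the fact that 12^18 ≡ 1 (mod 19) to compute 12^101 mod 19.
By Fermat: 12^{18} ≡ 1 (mod 19). 101 = 5×18 + 11. So 12^{101} ≡ 12^{11} ≡ 8 (mod 19)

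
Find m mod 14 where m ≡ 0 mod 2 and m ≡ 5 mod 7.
M = 2 × 7 = 14. M₁ = 7, y₁ ≡ 1 mod 2. M₂ = 2, y₂ ≡ 4 mod 7. m = 0×7×1 + 5×2×4 ≡ 12 mod 14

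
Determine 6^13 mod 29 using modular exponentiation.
By repeated squaring mod 29: 6^{1}≡6, 6^{2}≡7, 6^{4}≡20, 6^{8}≡23. Then 6^{13} = 6^{8+4+1} ≡ 23 × 20 × 6 ≡ 5 mod 29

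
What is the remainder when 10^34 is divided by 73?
By repeated squaring mod 73: 10^{1}≡10, 10^{2}≡27, 10^{4}≡72, 10^{8}≡1, 10^{16}≡1, 10^{32}≡1. Then 10^{34} = 10^{32+2} ≡ 1 × 27 ≡ 27 mod 73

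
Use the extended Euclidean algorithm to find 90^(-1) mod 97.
Extended GCD: 90(-14) + 97(13) = 1. So 90^(-1) ≡ -14 ≡ 83 mod 97. Verify: 90 × 83 = 7470 ≡ 1 mod 97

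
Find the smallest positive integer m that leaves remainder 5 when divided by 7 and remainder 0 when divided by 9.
M = 7 × 9 = 63. M₁ = 9, y₁ ≡ 4 (mod 7). M₂ = 7, y₂ ≡ 4 (mod 9). m = 5×9×4 + 0×7×4 ≡ 54 (mod 63)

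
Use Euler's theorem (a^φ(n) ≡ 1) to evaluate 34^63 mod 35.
By Euler: 34^{24} ≡ 1 (mod 35) since gcd(34, 35) = 1. 63 = 2×24 + 15. So 34^{63} ≡ 34^{15} ≡ 34 (mod 35)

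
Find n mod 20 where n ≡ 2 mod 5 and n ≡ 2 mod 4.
M = 5 × 4 = 20. M₁ = 4, y₁ ≡ 4 mod 5. M₂ = 5, y₂ ≡ 1 mod 4. n = 2×4×4 + 2×5×1 ≡ 2 mod 20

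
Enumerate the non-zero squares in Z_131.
QRs mod 131: {1, 3, 4, 5, 7, 9, 11, 12, 13, 15, 16, 20, 21, 25, 27, 28, 33, 34, 35, 36, 38, 39, 41, 43, 44, 45, 46, 48, 49, 52, 53, 55, 58, 59, 60, 61, 62, 63, 64, 65, 74, 75, 77, 80, 81, 84, 89, 91, 94, 99, 100, 101, 102, 105, 107, 108, 109, 112, 113, 114, 117, 121, 123, 125, 129}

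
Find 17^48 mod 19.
Using Fermat: 17^{18} ≡ 1 mod 19. 48 ≡ 12 mod 18. So 17^{48} ≡ 17^{12} ≡ 11 mod 19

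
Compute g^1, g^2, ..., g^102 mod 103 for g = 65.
65^1, 65^2, ..., 65^{102} mod 103: [65, 2, 27, 4, 54, 8, 5, 16, 10, 32, 20, 64, 40, 25, 80, 50, 57, 100, 11, 97, 22, 91, 44, 79, 88, 55, 73, 7, 43, 14, 86, 28, 69, 56, 35, 9, 70, 18, 37, 36, 74, 72, 45, 41, 90, 82, 77, 61, 51, 19, 102, 38, 101, 76, 99, 49, 95, 98, 87, 93, 71, 83, 39, 63, 78, 23, 53, 46, 3, 92, 6, 81, 12, 59, 24, 15, 48, 30, 96, 60, 89, 17, 75, 34, 47, 68, 94, 33, 85, 66, 67, 29, 31, 58, 62, 13, 21, 26, 42, 52, 84, 1]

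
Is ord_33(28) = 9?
Powers of 28 mod 33: 28^1≡28, 28^2≡25, 28^3≡7, 28^4≡31, 28^5≡10, 28^6≡16, 28^7≡19, 28^8≡4, 28^9≡13, 28^10≡1. 28^9≡13≢1, so ord ≠ 9. No, the actual order is 10.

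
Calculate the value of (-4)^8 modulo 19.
By repeated squaring mod 19: (-4)^{1}≡15, (-4)^{2}≡16, (-4)^{4}≡9, (-4)^{8}≡5. So (-4)^{8} ≡ 5 mod 19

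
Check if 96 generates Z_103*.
ord_103(96) divides 102. For each prime q|102: 96^{51}≡102, 96^{34}≡56, 96^{6}≡23, none ≡ 1. So 96 has order 102 and is a primitive root mod 103.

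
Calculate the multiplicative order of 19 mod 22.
Powers of 19 mod 22: 19^1≡19, 19^2≡9, 19^3≡17, 19^4≡15, 19^5≡21, 19^6≡3, 19^7≡13, 19^8≡5, 19^9≡7, 19^10≡1. ord_22(19) = 10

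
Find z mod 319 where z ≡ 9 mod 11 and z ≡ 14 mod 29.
M = 11 × 29 = 319. M₁ = 29, y₁ ≡ 8 mod 11. M₂ = 11, y₂ ≡ 8 mod 29. z = 9×29×8 + 14×11×8 ≡ 130 mod 319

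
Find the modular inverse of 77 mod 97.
Since 97 is prime, by Fermat 77^(-1) ≡ 77^{95} ≡ 63 mod 97. Verify: 77 × 63 = 4851 ≡ 1 mod 97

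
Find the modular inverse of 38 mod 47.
Since 47 is prime, by Fermat 38^(-1) ≡ 38^{45} ≡ 26 (mod 47). Verify: 38 × 26 = 988 ≡ 1 (mod 47)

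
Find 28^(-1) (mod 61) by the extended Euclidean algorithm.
Extended GCD: 28(24) + 61(-11) = 1. So 28^(-1) ≡ 24 (mod 61). Verify: 28 × 24 = 672 ≡ 1 (mod 61)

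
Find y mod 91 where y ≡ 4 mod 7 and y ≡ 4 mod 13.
M = 7 × 13 = 91. M₁ = 13, y₁ ≡ 6 mod 7. M₂ = 7, y₂ ≡ 2 mod 13. y = 4×13×6 + 4×7×2 ≡ 4 mod 91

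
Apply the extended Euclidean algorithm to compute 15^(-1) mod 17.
Extended GCD: 15(8) + 17(-7) = 1. So 15^(-1) ≡ 8 mod 17. Verify: 15 × 8 = 120 ≡ 1 mod 17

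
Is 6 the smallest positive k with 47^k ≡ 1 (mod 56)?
Powers of 47 mod 56: 47^1≡47, 47^2≡25, 47^3≡55, 47^4≡9, 47^5≡31, 47^6≡1. First k with 47^k≡1 is k=6. Yes, ord_56(47) = 6.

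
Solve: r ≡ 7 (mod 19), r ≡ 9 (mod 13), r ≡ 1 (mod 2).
M = 19 × 13 × 2 = 494. M₁ = 26, y₁ ≡ 11 (mod 19). M₂ = 38, y₂ ≡ 12 (mod 13). M₃ = 247, y₃ ≡ 1 (mod 2). r = 7×26×11 + 9×38×12 + 1×247×1 ≡ 425 (mod 494)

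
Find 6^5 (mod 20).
By repeated squaring (mod 20): 6^{1}≡6, 6^{2}≡16, 6^{4}≡16. Then 6^{5} = 6^{4+1} ≡ 16 × 6 ≡ 16 (mod 20)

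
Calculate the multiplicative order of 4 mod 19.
Powers of 4 mod 19: 4^1≡4, 4^2≡16, 4^3≡7, 4^4≡9, 4^5≡17, 4^6≡11, 4^7≡6, 4^8≡5, 4^9≡1. So the order of 4 is 9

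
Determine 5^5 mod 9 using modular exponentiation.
By repeated squaring mod 9: 5^{1}≡5, 5^{2}≡7, 5^{4}≡4. Then 5^{5} = 5^{4+1} ≡ 4 × 5 ≡ 2 mod 9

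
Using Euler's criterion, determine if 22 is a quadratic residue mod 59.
By Euler's criterion: 22^{29} ≡ 1 (mod 59). Since this equals 1, 22 is a QR.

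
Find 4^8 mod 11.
By repeated squaring mod 11: 4^{1}≡4, 4^{2}≡5, 4^{4}≡3, 4^{8}≡9. So 4^{8} ≡ 9 mod 11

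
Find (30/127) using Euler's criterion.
(30/127) = 30^{63} mod 127 = 1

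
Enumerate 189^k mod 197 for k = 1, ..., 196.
189^1, 189^2, ..., 189^{196} mod 197: [189, 64, 79, 156, 131, 134, 110, 105, 145, 22, 21, 29, 162, 83, 124, 190, 56, 143, 38, 90, 68, 47, 18, 53, 167, 43, 50, 191, 48, 10, 117, 49, 2, 181, 128, 158, 115, 65, 71, 23, 13, 93, 44, 42, 58, 127, 166, 51, 183, 112, 89, 76, 180, 136, 94, 36, 106, 137, 86, 100, 185, 96, 20, 37, 98, 4, 165, 59, 119, 33, 130, 142, 46, 26, 186, 88, 84, 116, 57, 135, 102, 169, 27, 178, 152, 163, 75, 188, 72, 15, 77, 172, 3, 173, 192, 40, 74, 196, 8, 133, 118, 41, 66, 63, 87, 92, 52, 175, 176, 168, 35, 114, 73, 7, 141, 54, 159, 107, 129, 150, 179, 144, 30, 154, 147, 6, 149, 187, 80, 148, 195, 16, 69, 39, 82, 132, 126, 174, 184, 104, 153, 155, 139, 70, 31, 146, 14, 85, 108, 121, 17, 61, 103, 161, 91, 60, 111, 97, 12, 101, 177, 160, 99, 193, 32, 138, 78, 164, 67, 55, 151, 171, 11, 109, 113, 81, 140, 62, 95, 28, 170, 19, 45, 34, 122, 9, 125, 182, 120, 25, 194, 24, 5, 157, 123, 1]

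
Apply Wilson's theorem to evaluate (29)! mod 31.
(30)! = (29)! × (30) ≡ -1 (mod 31). So (29)! ≡ -1 × (30)^(-1) ≡ (-1)×(-1) = 1 (mod 31)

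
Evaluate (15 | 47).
(15/47) = 15^{23} mod 47 = -1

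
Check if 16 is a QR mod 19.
By Euler's criterion: 16^{9} ≡ 1 (mod 19). Since this equals 1, 16 is a QR.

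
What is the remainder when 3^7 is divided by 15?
By repeated squaring (mod 15): 3^{1}≡3, 3^{2}≡9, 3^{4}≡6. Then 3^{7} = 3^{4+2+1} ≡ 6 × 9 × 3 ≡ 12 (mod 15)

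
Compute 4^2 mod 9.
4^{2} = 16 ≡ 7 mod 9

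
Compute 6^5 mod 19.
By repeated squaring (mod 19): 6^{1}≡6, 6^{2}≡17, 6^{4}≡4. Then 6^{5} = 6^{4+1} ≡ 4 × 6 ≡ 5 (mod 19)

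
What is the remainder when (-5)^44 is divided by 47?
By repeated squaring mod 47: (-5)^{1}≡42, (-5)^{2}≡25, (-5)^{4}≡14, (-5)^{8}≡8, (-5)^{16}≡17, (-5)^{32}≡7. Then (-5)^{44} = (-5)^{32+8+4} ≡ 7 × 8 × 14 ≡ 32 mod 47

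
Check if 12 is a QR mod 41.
By Euler's criterion: 12^{20} ≡ 40 mod 41. Since this equals -1 (≡ 40), 12 is not a QR.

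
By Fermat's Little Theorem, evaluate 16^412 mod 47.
By Fermat: 16^{46} ≡ 1 mod 47. 412 ≡ 44 mod 46. So 16^{412} ≡ 16^{44} ≡ 9 mod 47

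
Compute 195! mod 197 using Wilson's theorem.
(196)! = (195)! × (196) ≡ -1 mod 197. So (195)! ≡ -1 × (196)^(-1) ≡ (-1)×(-1) = 1 mod 197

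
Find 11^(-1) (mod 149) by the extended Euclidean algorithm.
Extended GCD: 11(-27) + 149(2) = 1. So 11^(-1) ≡ -27 ≡ 122 (mod 149). Verify: 11 × 122 = 1342 ≡ 1 (mod 149)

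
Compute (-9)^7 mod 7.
Using Fermat: (-9)^{6} ≡ 1 mod 7. 7 ≡ 1 mod 6. So (-9)^{7} ≡ (-9)^{1} ≡ 5 mod 7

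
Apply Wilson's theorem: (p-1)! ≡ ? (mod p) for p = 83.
By Wilson's theorem, (82)! ≡ -1 ≡ 82 (mod 83)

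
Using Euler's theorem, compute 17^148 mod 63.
By Euler: 17^{36} ≡ 1 (mod 63) since gcd(17, 63) = 1. 148 = 4×36 + 4. So 17^{148} ≡ 17^{4} ≡ 46 (mod 63)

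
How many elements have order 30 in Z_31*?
There are φ(31-1) = φ(30) = 8 primitive roots modulo 31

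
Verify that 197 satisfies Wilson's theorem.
(196)! mod 197 = 196. Since this equals -1 (mod 197), Wilson confirms 197 is prime.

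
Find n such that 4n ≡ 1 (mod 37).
Since 37 is prime, by Fermat 4^(-1) ≡ 4^{35} ≡ 28 (mod 37). Verify: 4 × 28 = 112 ≡ 1 (mod 37)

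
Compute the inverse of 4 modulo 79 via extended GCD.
Extended GCD: 4(20) + 79(-1) = 1. So 4^(-1) ≡ 20 (mod 79). Verify: 4 × 20 = 80 ≡ 1 (mod 79)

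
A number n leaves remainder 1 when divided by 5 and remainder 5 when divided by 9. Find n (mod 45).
M = 5 × 9 = 45. M₁ = 9, y₁ ≡ 4 (mod 5). M₂ = 5, y₂ ≡ 2 (mod 9). n = 1×9×4 + 5×5×2 ≡ 41 (mod 45)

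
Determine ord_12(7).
Powers of 7 mod 12: 7^1≡7, 7^2≡1. Order = 2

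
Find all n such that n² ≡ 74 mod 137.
The square roots of 74 mod 137 are 38 and 99. Verify: 38² = 1444 ≡ 74 mod 137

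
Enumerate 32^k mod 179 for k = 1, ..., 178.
32^1, 32^2, ..., 32^{178} mod 179: [32, 129, 11, 173, 166, 121, 113, 36, 78, 169, 38, 142, 69, 60, 130, 43, 123, 177, 115, 100, 157, 12, 26, 116, 132, 107, 23, 20, 103, 74, 41, 59, 98, 93, 112, 4, 128, 158, 44, 155, 127, 126, 94, 144, 133, 139, 152, 31, 97, 61, 162, 172, 134, 171, 102, 42, 91, 48, 104, 106, 170, 70, 92, 80, 54, 117, 164, 57, 34, 14, 90, 16, 154, 95, 176, 83, 150, 146, 18, 39, 174, 19, 71, 124, 30, 65, 111, 151, 178, 147, 50, 168, 6, 13, 58, 66, 143, 101, 10, 141, 37, 110, 119, 49, 136, 56, 2, 64, 79, 22, 167, 153, 63, 47, 72, 156, 159, 76, 105, 138, 120, 81, 86, 67, 175, 51, 21, 135, 24, 52, 53, 85, 35, 46, 40, 27, 148, 82, 118, 17, 7, 45, 8, 77, 137, 88, 131, 75, 73, 9, 109, 87, 99, 125, 62, 15, 122, 145, 165, 89, 163, 25, 84, 3, 96, 29, 33, 161, 140, 5, 160, 108, 55, 149, 114, 68, 28, 1]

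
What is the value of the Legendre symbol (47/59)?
(47/59) = 47^{29} mod 59 = -1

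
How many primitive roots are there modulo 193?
There are φ(193-1) = φ(192) = 64 primitive roots modulo 193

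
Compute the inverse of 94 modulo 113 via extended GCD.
Extended GCD: 94(-6) + 113(5) = 1. So 94^(-1) ≡ -6 ≡ 107 mod 113. Verify: 94 × 107 = 10058 ≡ 1 mod 113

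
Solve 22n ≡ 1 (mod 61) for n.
Since 61 is prime, by Fermat 22^(-1) ≡ 22^{59} ≡ 25 (mod 61). Verify: 22 × 25 = 550 ≡ 1 (mod 61)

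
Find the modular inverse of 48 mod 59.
Since 59 is prime, by Fermat 48^(-1) ≡ 48^{57} ≡ 16 (mod 59). Verify: 48 × 16 = 768 ≡ 1 (mod 59)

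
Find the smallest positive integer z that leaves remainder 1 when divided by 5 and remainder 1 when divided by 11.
M = 5 × 11 = 55. M₁ = 11, y₁ ≡ 1 (mod 5). M₂ = 5, y₂ ≡ 9 (mod 11). z = 1×11×1 + 1×5×9 ≡ 1 (mod 55)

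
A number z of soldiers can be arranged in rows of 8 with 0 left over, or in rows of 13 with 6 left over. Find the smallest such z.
M = 8 × 13 = 104. M₁ = 13, y₁ ≡ 5 mod 8. M₂ = 8, y₂ ≡ 5 mod 13. z = 0×13×5 + 6×8×5 ≡ 32 mod 104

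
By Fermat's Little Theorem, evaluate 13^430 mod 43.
By Fermat: 13^{42} ≡ 1 mod 43. 430 ≡ 10 mod 42. So 13^{430} ≡ 13^{10} ≡ 15 mod 43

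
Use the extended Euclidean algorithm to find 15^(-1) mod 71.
Extended GCD: 15(19) + 71(-4) = 1. So 15^(-1) ≡ 19 mod 71. Verify: 15 × 19 = 285 ≡ 1 mod 71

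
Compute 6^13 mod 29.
By repeated squaring mod 29: 6^{1}≡6, 6^{2}≡7, 6^{4}≡20, 6^{8}≡23. Then 6^{13} = 6^{8+4+1} ≡ 23 × 20 × 6 ≡ 5 mod 29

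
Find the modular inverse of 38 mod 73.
Since 73 is prime, by Fermat 38^(-1) ≡ 38^{71} ≡ 25 (mod 73). Verify: 38 × 25 = 950 ≡ 1 (mod 73)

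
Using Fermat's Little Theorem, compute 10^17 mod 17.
By Fermat: 10^{16} ≡ 1 mod 17. So 10^{17} = 10^{16} · 10^{1} ≡ 10^{1} ≡ 10 mod 17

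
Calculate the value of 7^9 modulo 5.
Using Fermat: 7^{4} ≡ 1 (mod 5). 9 ≡ 1 (mod 4). So 7^{9} ≡ 7^{1} ≡ 2 (mod 5)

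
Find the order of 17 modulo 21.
Powers of 17 mod 21: 17^1≡17, 17^2≡16, 17^3≡20, 17^4≡4, 17^5≡5, 17^6≡1. So the order of 17 is 6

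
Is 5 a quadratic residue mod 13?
By Euler's criterion: 5^{6} ≡ 12 (mod 13). Since this equals -1 (≡ 12), 5 is not a QR.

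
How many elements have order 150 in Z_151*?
Number of primitive roots mod 151 = φ(p-1) = φ(150) = 40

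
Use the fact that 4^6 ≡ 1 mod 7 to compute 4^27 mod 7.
By Fermat: 4^{6} ≡ 1 mod 7. 27 = 4×6 + 3. So 4^{27} ≡ 4^{3} ≡ 1 mod 7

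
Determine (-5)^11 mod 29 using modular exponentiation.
By repeated squaring mod 29: (-5)^{1}≡24, (-5)^{2}≡25, (-5)^{4}≡16, (-5)^{8}≡24. Then (-5)^{11} = (-5)^{8+2+1} ≡ 24 × 25 × 24 ≡ 16 mod 29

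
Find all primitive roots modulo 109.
There are φ(108) = 36 primitive roots mod 109: {6, 10, 11, 13, 14, 18, 24, 30, 37, 39, 40, 42, 44, 47, 50, 51, 52, 53, 56, 57, 58, 59, 62, 65, 67, 69, 70, 72, 79, 85, 91, 95, 96, 98, 99, 103}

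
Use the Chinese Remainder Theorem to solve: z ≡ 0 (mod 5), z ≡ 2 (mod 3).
M = 5 × 3 = 15. M₁ = 3, y₁ ≡ 2 (mod 5). M₂ = 5, y₂ ≡ 2 (mod 3). z = 0×3×2 + 2×5×2 ≡ 5 (mod 15)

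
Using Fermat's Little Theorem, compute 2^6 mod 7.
By Fermat's Little Theorem, 2^{6} ≡ 1 mod 7 since 7 is prime and gcd(2, 7) = 1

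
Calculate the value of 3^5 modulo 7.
By repeated squaring (mod 7): 3^{1}≡3, 3^{2}≡2, 3^{4}≡4. Then 3^{5} = 3^{4+1} ≡ 4 × 3 ≡ 5 (mod 7)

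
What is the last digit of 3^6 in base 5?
Using Fermat: 3^{4} ≡ 1 mod 5. 6 ≡ 2 mod 4. So 3^{6} ≡ 3^{2} ≡ 4 mod 5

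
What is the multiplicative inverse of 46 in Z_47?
Since 47 is prime, by Fermat 46^(-1) ≡ 46^{45} ≡ 46 mod 47. Verify: 46 × 46 = 2116 ≡ 1 mod 47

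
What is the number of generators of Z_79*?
There are φ(79-1) = φ(78) = 24 primitive roots modulo 79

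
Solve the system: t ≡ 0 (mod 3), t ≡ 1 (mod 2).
M = 3 × 2 = 6. M₁ = 2, y₁ ≡ 2 (mod 3). M₂ = 3, y₂ ≡ 1 (mod 2). t = 0×2×2 + 1×3×1 ≡ 3 (mod 6)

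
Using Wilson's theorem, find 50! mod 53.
(52)! = (50)! × (51) × (52) ≡ -1 mod 53. So (50)! ≡ -1 × [(52)(51)]^(-1) ≡ 26 mod 53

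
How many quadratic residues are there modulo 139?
The squaring map on Z_139* is 2-to-1, so there are (138)/2 = 69 QRs.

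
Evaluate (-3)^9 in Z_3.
By repeated squaring mod 3: (-3)^{1}≡0, (-3)^{2}≡0, (-3)^{4}≡0, (-3)^{8}≡0. Then (-3)^{9} = (-3)^{8+1} ≡ 0 × 0 ≡ 0 mod 3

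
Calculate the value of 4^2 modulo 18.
4^{2} = 16 ≡ 16 mod 18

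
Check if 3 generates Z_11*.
3^{5} ≡ 1 (mod 11) and 5 < 10, so ord_11(3) = 5 ≠ 10 and 3 is not a primitive root.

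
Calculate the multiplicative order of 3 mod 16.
Powers of 3 mod 16: 3^1≡3, 3^2≡9, 3^3≡11, 3^4≡1. So the order of 3 is 4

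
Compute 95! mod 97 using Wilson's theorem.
(96)! = (95)! × (96) ≡ -1 mod 97. So (95)! ≡ -1 × (96)^(-1) ≡ (-1)×(-1) = 1 mod 97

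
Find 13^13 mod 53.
By repeated squaring mod 53: 13^{1}≡13, 13^{2}≡10, 13^{4}≡47, 13^{8}≡36. Then 13^{13} = 13^{8+4+1} ≡ 36 × 47 × 13 ≡ 1 mod 53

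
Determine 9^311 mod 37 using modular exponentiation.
Using Fermat: 9^{36} ≡ 1 (mod 37). 311 ≡ 23 (mod 36). So 9^{311} ≡ 9^{23} ≡ 34 (mod 37)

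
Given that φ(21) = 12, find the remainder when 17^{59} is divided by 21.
By Euler: 17^{12} ≡ 1 mod 21 since gcd(17, 21) = 1. 59 = 4×12 + 11. So 17^{59} ≡ 17^{11} ≡ 5 mod 21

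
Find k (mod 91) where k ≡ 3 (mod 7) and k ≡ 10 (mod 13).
M = 7 × 13 = 91. M₁ = 13, y₁ ≡ 6 (mod 7). M₂ = 7, y₂ ≡ 2 (mod 13). k = 3×13×6 + 10×7×2 ≡ 10 (mod 91)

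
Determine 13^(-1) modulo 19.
Since 19 is prime, by Fermat 13^(-1) ≡ 13^{17} ≡ 3 (mod 19). Verify: 13 × 3 = 39 ≡ 1 (mod 19)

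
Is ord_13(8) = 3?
Powers of 8 mod 13: 8^1≡8, 8^2≡12, 8^3≡5, 8^4≡1. 8^3≡5≢1, so ord ≠ 3. No, the actual order is 4.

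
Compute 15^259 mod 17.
Using Fermat: 15^{16} ≡ 1 (mod 17). 259 ≡ 3 (mod 16). So 15^{259} ≡ 15^{3} ≡ 9 (mod 17)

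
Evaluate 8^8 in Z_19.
By repeated squaring mod 19: 8^{1}≡8, 8^{2}≡7, 8^{4}≡11, 8^{8}≡7. So 8^{8} ≡ 7 mod 19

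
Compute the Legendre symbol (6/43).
(6/43) = 6^{21} mod 43 = 1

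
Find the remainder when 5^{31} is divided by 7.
By Fermat: 5^{6} ≡ 1 mod 7. 31 = 5×6 + 1. So 5^{31} ≡ 5^{1} ≡ 5 mod 7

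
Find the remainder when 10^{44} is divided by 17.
By Fermat: 10^{16} ≡ 1 mod 17. 44 = 2×16 + 12. So 10^{44} ≡ 10^{12} ≡ 13 mod 17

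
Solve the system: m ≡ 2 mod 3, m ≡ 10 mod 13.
M = 3 × 13 = 39. M₁ = 13, y₁ ≡ 1 mod 3. M₂ = 3, y₂ ≡ 9 mod 13. m = 2×13×1 + 10×3×9 ≡ 23 mod 39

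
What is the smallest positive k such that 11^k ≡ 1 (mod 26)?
Powers of 11 mod 26: 11^1≡11, 11^2≡17, 11^3≡5, 11^4≡3, 11^5≡7, 11^6≡25, 11^7≡15, 11^8≡9, 11^9≡21, 11^10≡23, 11^11≡19, 11^12≡1. Order = 12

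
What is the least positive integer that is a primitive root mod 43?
g = 3. Powers: [3, 9, 27, 38, 28, 41, 37, 25, 32, 10, ...] generates all 42 non-zero residues.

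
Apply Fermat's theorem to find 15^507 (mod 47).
By Fermat: 15^{46} ≡ 1 (mod 47). 507 ≡ 1 (mod 46). So 15^{507} ≡ 15^{1} ≡ 15 (mod 47)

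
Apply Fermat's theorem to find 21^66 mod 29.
By Fermat: 21^{28} ≡ 1 mod 29. 66 = 2×28 + 10. So 21^{66} ≡ 21^{10} ≡ 4 mod 29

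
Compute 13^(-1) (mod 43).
Since 43 is prime, by Fermat 13^(-1) ≡ 13^{41} ≡ 10 (mod 43). Verify: 13 × 10 = 130 ≡ 1 (mod 43)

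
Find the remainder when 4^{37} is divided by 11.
By Fermat: 4^{10} ≡ 1 mod 11. 37 = 3×10 + 7. So 4^{37} ≡ 4^{7} ≡ 5 mod 11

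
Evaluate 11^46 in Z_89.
By repeated squaring (mod 89): 11^{1}≡11, 11^{2}≡32, 11^{4}≡45, 11^{8}≡67, 11^{16}≡39, 11^{32}≡8. Then 11^{46} = 11^{32+8+4+2} ≡ 8 × 67 × 45 × 32 ≡ 32 (mod 89)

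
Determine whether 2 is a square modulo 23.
By Euler's criterion: 2^{11} ≡ 1 (mod 23). Since this equals 1, 2 is a QR.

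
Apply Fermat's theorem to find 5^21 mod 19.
By Fermat: 5^{18} ≡ 1 mod 19. So 5^{21} = 5^{18} · 5^{3} ≡ 5^{3} ≡ 11 mod 19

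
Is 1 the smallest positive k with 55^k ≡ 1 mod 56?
Powers of 55 mod 56: 55^1≡55, 55^2≡1. 55^1≡55≢1, so ord ≠ 1. No, the actual order is 2.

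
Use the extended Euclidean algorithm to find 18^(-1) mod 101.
Extended GCD: 18(-28) + 101(5) = 1. So 18^(-1) ≡ -28 ≡ 73 mod 101. Verify: 18 × 73 = 1314 ≡ 1 mod 101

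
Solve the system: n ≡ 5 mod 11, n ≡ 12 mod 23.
M = 11 × 23 = 253. M₁ = 23, y₁ ≡ 1 mod 11. M₂ = 11, y₂ ≡ 21 mod 23. n = 5×23×1 + 12×11×21 ≡ 104 mod 253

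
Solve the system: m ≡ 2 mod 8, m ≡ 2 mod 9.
M = 8 × 9 = 72. M₁ = 9, y₁ ≡ 1 mod 8. M₂ = 8, y₂ ≡ 8 mod 9. m = 2×9×1 + 2×8×8 ≡ 2 mod 72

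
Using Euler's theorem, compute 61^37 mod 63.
By Euler: 61^{36} ≡ 1 (mod 63) since gcd(61, 63) = 1. 37 = 1×36 + 1. So 61^{37} ≡ 61^{1} ≡ 61 (mod 63)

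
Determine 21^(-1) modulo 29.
Since 29 is prime, by Fermat 21^(-1) ≡ 21^{27} ≡ 18 mod 29. Verify: 21 × 18 = 378 ≡ 1 mod 29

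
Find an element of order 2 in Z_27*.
26 has order 2 mod 27 since 26^{2} ≡ 1 (mod 27) and no smaller power works.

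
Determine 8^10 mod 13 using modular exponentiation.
By repeated squaring (mod 13): 8^{1}≡8, 8^{2}≡12, 8^{4}≡1, 8^{8}≡1. Then 8^{10} = 8^{8+2} ≡ 1 × 12 ≡ 12 (mod 13)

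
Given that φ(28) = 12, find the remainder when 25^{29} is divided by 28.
By Euler: 25^{12} ≡ 1 (mod 28) since gcd(25, 28) = 1. 29 = 2×12 + 5. So 25^{29} ≡ 25^{5} ≡ 9 (mod 28)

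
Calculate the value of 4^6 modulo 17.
By repeated squaring (mod 17): 4^{1}≡4, 4^{2}≡16, 4^{4}≡1. Then 4^{6} = 4^{4+2} ≡ 1 × 16 ≡ 16 (mod 17)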